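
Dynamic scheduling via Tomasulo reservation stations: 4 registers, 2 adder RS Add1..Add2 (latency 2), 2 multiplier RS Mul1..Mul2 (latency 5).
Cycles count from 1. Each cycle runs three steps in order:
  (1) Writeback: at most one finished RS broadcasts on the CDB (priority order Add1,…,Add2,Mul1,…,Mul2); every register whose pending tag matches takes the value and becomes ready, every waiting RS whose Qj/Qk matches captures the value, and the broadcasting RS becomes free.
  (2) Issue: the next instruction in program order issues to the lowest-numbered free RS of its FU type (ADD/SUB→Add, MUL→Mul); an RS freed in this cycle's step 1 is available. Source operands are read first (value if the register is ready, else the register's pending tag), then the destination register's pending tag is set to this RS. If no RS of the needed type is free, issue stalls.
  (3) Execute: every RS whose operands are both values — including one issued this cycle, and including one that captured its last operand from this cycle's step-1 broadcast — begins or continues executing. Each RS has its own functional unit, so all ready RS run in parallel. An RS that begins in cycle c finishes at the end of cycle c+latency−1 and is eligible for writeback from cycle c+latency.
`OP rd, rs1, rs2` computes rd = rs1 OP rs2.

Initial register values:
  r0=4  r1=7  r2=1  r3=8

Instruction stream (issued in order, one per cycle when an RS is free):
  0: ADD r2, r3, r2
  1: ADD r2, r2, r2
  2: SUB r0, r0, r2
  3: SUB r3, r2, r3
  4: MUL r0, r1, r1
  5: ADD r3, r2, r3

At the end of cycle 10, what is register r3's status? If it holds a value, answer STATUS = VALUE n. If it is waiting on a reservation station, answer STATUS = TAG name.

STATUS = VALUE 28

cycle 1: issue ADD r2<-Add1 // r0:4,r1:7,r2:Add1,r3:8
cycle 2: issue ADD r2<-Add2 // r0:4,r1:7,r2:Add2,r3:8
cycle 3: CDB Add1=9; issue SUB r0<-Add1 // r0:Add1,r1:7,r2:Add2,r3:8
cycle 4: stall // r0:Add1,r1:7,r2:Add2,r3:8
cycle 5: CDB Add2=18; issue SUB r3<-Add2 // r0:Add1,r1:7,r2:18,r3:Add2
cycle 6: issue MUL r0<-Mul1 // r0:Mul1,r1:7,r2:18,r3:Add2
cycle 7: CDB Add1=-14; issue ADD r3<-Add1 // r0:Mul1,r1:7,r2:18,r3:Add1
cycle 8: CDB Add2=10 // r0:Mul1,r1:7,r2:18,r3:Add1
cycle 9: - // r0:Mul1,r1:7,r2:18,r3:Add1
cycle 10: CDB Add1=28 // r0:Mul1,r1:7,r2:18,r3:28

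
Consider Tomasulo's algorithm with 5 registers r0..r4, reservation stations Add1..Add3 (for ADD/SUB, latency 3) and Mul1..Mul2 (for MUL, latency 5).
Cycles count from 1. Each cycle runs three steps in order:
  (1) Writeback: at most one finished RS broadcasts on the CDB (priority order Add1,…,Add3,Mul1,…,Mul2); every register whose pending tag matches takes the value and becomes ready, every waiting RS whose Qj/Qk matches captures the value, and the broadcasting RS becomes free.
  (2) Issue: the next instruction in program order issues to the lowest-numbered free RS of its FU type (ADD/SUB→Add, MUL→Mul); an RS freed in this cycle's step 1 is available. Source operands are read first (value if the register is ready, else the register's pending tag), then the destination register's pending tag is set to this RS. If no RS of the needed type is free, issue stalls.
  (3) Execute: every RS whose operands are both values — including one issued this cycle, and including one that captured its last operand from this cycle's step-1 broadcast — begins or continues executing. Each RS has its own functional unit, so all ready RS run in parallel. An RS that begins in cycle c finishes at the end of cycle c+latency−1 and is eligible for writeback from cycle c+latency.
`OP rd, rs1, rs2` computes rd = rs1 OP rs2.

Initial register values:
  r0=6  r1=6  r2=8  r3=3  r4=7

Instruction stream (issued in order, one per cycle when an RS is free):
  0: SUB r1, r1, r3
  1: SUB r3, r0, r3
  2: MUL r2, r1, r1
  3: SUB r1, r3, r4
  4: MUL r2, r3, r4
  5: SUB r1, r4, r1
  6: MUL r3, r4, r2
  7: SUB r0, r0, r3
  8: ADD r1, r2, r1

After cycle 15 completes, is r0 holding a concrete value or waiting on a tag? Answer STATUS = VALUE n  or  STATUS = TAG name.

STATUS = TAG Add1

cycle 1: issue SUB r1<-Add1 // r0:6,r1:Add1,r2:8,r3:3,r4:7
cycle 2: issue SUB r3<-Add2 // r0:6,r1:Add1,r2:8,r3:Add2,r4:7
cycle 3: issue MUL r2<-Mul1 // r0:6,r1:Add1,r2:Mul1,r3:Add2,r4:7
cycle 4: CDB Add1=3; issue SUB r1<-Add1 // r0:6,r1:Add1,r2:Mul1,r3:Add2,r4:7
cycle 5: CDB Add2=3; issue MUL r2<-Mul2 // r0:6,r1:Add1,r2:Mul2,r3:3,r4:7
cycle 6: issue SUB r1<-Add2 // r0:6,r1:Add2,r2:Mul2,r3:3,r4:7
cycle 7: stall // r0:6,r1:Add2,r2:Mul2,r3:3,r4:7
cycle 8: CDB Add1=-4; stall // r0:6,r1:Add2,r2:Mul2,r3:3,r4:7
cycle 9: CDB Mul1=9; issue MUL r3<-Mul1 // r0:6,r1:Add2,r2:Mul2,r3:Mul1,r4:7
cycle 10: CDB Mul2=21; issue SUB r0<-Add1 // r0:Add1,r1:Add2,r2:21,r3:Mul1,r4:7
cycle 11: CDB Add2=11; issue ADD r1<-Add2 // r0:Add1,r1:Add2,r2:21,r3:Mul1,r4:7
cycle 12: - // r0:Add1,r1:Add2,r2:21,r3:Mul1,r4:7
cycle 13: - // r0:Add1,r1:Add2,r2:21,r3:Mul1,r4:7
cycle 14: CDB Add2=32 // r0:Add1,r1:32,r2:21,r3:Mul1,r4:7
cycle 15: CDB Mul1=147 // r0:Add1,r1:32,r2:21,r3:147,r4:7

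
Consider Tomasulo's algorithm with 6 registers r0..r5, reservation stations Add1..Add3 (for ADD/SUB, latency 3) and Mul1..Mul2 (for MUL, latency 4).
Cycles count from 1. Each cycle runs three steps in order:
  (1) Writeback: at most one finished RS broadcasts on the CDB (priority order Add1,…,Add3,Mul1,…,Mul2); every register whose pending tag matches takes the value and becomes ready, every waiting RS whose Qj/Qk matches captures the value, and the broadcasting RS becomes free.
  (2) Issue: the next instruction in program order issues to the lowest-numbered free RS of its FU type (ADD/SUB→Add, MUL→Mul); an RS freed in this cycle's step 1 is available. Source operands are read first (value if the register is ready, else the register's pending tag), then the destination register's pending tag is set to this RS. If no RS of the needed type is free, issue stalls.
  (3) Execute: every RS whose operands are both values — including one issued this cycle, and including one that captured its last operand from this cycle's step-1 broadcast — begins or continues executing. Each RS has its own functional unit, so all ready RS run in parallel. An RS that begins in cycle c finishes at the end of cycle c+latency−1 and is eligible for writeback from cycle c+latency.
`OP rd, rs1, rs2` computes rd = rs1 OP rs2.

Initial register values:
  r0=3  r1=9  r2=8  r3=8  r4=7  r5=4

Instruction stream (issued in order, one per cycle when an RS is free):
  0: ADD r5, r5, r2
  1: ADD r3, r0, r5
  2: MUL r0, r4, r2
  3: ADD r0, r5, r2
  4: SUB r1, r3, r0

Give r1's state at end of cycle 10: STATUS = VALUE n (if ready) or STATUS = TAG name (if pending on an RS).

STATUS = TAG Add3

cycle 1: issue ADD r5<-Add1 // r0:3,r1:9,r2:8,r3:8,r4:7,r5:Add1
cycle 2: issue ADD r3<-Add2 // r0:3,r1:9,r2:8,r3:Add2,r4:7,r5:Add1
cycle 3: issue MUL r0<-Mul1 // r0:Mul1,r1:9,r2:8,r3:Add2,r4:7,r5:Add1
cycle 4: CDB Add1=12; issue ADD r0<-Add1 // r0:Add1,r1:9,r2:8,r3:Add2,r4:7,r5:12
cycle 5: issue SUB r1<-Add3 // r0:Add1,r1:Add3,r2:8,r3:Add2,r4:7,r5:12
cycle 6: - // r0:Add1,r1:Add3,r2:8,r3:Add2,r4:7,r5:12
cycle 7: CDB Add1=20 // r0:20,r1:Add3,r2:8,r3:Add2,r4:7,r5:12
cycle 8: CDB Add2=15 // r0:20,r1:Add3,r2:8,r3:15,r4:7,r5:12
cycle 9: CDB Mul1=56 // r0:20,r1:Add3,r2:8,r3:15,r4:7,r5:12
cycle 10: - // r0:20,r1:Add3,r2:8,r3:15,r4:7,r5:12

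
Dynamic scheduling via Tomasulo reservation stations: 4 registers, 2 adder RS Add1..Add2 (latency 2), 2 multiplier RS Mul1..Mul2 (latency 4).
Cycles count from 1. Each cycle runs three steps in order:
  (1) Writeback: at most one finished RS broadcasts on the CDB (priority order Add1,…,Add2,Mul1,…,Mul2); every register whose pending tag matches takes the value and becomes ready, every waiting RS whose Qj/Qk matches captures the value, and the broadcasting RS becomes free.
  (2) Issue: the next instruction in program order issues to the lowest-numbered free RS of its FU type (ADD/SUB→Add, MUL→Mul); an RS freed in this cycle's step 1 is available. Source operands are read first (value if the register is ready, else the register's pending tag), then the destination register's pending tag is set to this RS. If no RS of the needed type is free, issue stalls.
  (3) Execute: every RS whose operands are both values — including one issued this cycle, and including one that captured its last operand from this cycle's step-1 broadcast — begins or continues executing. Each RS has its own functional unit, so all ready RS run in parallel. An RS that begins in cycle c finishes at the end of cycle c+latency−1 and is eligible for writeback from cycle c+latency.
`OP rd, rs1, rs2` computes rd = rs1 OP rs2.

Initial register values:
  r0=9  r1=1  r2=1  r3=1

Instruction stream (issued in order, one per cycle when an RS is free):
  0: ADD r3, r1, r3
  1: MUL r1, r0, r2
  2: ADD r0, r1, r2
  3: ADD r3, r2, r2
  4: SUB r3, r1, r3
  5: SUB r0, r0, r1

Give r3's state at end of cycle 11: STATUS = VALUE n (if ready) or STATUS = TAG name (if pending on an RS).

cycle 1: issue ADD r3<-Add1 // r0:9,r1:1,r2:1,r3:Add1
cycle 2: issue MUL r1<-Mul1 // r0:9,r1:Mul1,r2:1,r3:Add1
cycle 3: CDB Add1=2; issue ADD r0<-Add1 // r0:Add1,r1:Mul1,r2:1,r3:2
cycle 4: issue ADD r3<-Add2 // r0:Add1,r1:Mul1,r2:1,r3:Add2
cycle 5: stall // r0:Add1,r1:Mul1,r2:1,r3:Add2
cycle 6: CDB Add2=2; issue SUB r3<-Add2 // r0:Add1,r1:Mul1,r2:1,r3:Add2
cycle 7: CDB Mul1=9; stall // r0:Add1,r1:9,r2:1,r3:Add2
cycle 8: stall // r0:Add1,r1:9,r2:1,r3:Add2
cycle 9: CDB Add1=10; issue SUB r0<-Add1 // r0:Add1,r1:9,r2:1,r3:Add2
cycle 10: CDB Add2=7 // r0:Add1,r1:9,r2:1,r3:7
cycle 11: CDB Add1=1 // r0:1,r1:9,r2:1,r3:7

STATUS = VALUE 7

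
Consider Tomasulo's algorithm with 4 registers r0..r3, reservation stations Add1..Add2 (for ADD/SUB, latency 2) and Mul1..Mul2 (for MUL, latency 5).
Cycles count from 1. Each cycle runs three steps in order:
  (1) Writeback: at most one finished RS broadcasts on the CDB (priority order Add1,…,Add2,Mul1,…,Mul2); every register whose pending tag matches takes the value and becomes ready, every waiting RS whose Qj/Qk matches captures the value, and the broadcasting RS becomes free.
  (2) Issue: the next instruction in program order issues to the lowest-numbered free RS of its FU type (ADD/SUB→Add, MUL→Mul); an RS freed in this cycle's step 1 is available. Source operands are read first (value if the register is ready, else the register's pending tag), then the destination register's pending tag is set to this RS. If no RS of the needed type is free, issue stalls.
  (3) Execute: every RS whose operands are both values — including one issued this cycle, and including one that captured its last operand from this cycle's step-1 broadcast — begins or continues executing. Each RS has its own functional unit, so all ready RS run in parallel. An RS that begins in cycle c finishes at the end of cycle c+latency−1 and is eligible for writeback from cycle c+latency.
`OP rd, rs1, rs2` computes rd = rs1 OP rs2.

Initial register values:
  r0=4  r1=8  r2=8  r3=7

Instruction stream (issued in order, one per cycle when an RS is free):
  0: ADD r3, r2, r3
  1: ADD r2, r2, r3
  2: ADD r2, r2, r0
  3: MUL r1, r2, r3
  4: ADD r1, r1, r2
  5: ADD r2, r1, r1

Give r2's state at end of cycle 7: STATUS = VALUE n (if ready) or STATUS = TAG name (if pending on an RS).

STATUS = TAG Add1

c1: issue ADD r3<-Add1 | r0:4,r1:8,r2:8,r3:Add1
c2: issue ADD r2<-Add2 | r0:4,r1:8,r2:Add2,r3:Add1
c3: CDB Add1=15; issue ADD r2<-Add1 | r0:4,r1:8,r2:Add1,r3:15
c4: issue MUL r1<-Mul1 | r0:4,r1:Mul1,r2:Add1,r3:15
c5: CDB Add2=23; issue ADD r1<-Add2 | r0:4,r1:Add2,r2:Add1,r3:15
c6: stall | r0:4,r1:Add2,r2:Add1,r3:15
c7: CDB Add1=27; issue ADD r2<-Add1 | r0:4,r1:Add2,r2:Add1,r3:15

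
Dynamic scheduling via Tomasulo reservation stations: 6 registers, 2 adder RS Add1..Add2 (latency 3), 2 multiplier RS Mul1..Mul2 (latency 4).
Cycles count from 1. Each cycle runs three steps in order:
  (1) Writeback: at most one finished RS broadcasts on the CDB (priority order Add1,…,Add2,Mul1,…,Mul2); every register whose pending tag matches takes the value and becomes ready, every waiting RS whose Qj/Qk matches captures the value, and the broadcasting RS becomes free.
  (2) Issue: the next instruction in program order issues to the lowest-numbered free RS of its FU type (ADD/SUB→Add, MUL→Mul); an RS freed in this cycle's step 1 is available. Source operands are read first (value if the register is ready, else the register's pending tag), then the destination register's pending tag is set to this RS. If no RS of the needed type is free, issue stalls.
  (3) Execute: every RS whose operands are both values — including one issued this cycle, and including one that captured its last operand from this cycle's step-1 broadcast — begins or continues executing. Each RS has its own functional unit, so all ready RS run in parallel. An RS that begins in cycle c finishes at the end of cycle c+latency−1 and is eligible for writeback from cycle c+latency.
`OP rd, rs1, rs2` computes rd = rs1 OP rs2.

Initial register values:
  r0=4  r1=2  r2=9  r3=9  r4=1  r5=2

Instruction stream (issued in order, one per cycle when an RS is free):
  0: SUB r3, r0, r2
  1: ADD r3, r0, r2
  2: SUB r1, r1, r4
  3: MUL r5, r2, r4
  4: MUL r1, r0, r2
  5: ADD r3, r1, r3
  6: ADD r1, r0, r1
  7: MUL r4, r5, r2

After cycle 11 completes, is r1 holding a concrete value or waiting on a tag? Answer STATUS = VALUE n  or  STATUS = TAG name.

STATUS = TAG Add2

c1: issue SUB r3<-Add1 | r0:4,r1:2,r2:9,r3:Add1,r4:1,r5:2
c2: issue ADD r3<-Add2 | r0:4,r1:2,r2:9,r3:Add2,r4:1,r5:2
c3: stall | r0:4,r1:2,r2:9,r3:Add2,r4:1,r5:2
c4: CDB Add1=-5; issue SUB r1<-Add1 | r0:4,r1:Add1,r2:9,r3:Add2,r4:1,r5:2
c5: CDB Add2=13; issue MUL r5<-Mul1 | r0:4,r1:Add1,r2:9,r3:13,r4:1,r5:Mul1
c6: issue MUL r1<-Mul2 | r0:4,r1:Mul2,r2:9,r3:13,r4:1,r5:Mul1
c7: CDB Add1=1; issue ADD r3<-Add1 | r0:4,r1:Mul2,r2:9,r3:Add1,r4:1,r5:Mul1
c8: issue ADD r1<-Add2 | r0:4,r1:Add2,r2:9,r3:Add1,r4:1,r5:Mul1
c9: CDB Mul1=9; issue MUL r4<-Mul1 | r0:4,r1:Add2,r2:9,r3:Add1,r4:Mul1,r5:9
c10: CDB Mul2=36 | r0:4,r1:Add2,r2:9,r3:Add1,r4:Mul1,r5:9
c11: - | r0:4,r1:Add2,r2:9,r3:Add1,r4:Mul1,r5:9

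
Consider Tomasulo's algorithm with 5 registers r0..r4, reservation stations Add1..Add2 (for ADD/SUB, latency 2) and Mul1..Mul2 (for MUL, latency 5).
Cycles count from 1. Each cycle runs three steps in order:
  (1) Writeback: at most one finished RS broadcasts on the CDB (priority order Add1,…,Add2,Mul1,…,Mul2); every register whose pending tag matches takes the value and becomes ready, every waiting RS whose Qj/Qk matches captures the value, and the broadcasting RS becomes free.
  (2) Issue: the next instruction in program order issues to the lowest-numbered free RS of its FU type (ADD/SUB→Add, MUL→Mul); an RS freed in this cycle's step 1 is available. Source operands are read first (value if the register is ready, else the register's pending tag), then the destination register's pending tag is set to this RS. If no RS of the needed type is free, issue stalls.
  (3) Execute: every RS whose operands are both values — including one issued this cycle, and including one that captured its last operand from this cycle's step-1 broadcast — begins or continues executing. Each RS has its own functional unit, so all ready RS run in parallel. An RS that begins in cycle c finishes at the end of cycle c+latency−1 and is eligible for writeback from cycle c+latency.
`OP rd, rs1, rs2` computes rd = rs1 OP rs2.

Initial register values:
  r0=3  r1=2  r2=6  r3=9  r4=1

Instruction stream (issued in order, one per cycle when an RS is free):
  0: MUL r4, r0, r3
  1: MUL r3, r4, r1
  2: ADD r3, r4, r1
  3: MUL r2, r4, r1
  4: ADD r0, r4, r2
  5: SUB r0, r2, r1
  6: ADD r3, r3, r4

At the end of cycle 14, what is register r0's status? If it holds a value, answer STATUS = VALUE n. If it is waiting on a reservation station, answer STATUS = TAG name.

c1: issue MUL r4<-Mul1 | r0:3,r1:2,r2:6,r3:9,r4:Mul1
c2: issue MUL r3<-Mul2 | r0:3,r1:2,r2:6,r3:Mul2,r4:Mul1
c3: issue ADD r3<-Add1 | r0:3,r1:2,r2:6,r3:Add1,r4:Mul1
c4: stall | r0:3,r1:2,r2:6,r3:Add1,r4:Mul1
c5: stall | r0:3,r1:2,r2:6,r3:Add1,r4:Mul1
c6: CDB Mul1=27; issue MUL r2<-Mul1 | r0:3,r1:2,r2:Mul1,r3:Add1,r4:27
c7: issue ADD r0<-Add2 | r0:Add2,r1:2,r2:Mul1,r3:Add1,r4:27
c8: CDB Add1=29; issue SUB r0<-Add1 | r0:Add1,r1:2,r2:Mul1,r3:29,r4:27
c9: stall | r0:Add1,r1:2,r2:Mul1,r3:29,r4:27
c10: stall | r0:Add1,r1:2,r2:Mul1,r3:29,r4:27
c11: CDB Mul1=54; stall | r0:Add1,r1:2,r2:54,r3:29,r4:27
c12: CDB Mul2=54; stall | r0:Add1,r1:2,r2:54,r3:29,r4:27
c13: CDB Add1=52; issue ADD r3<-Add1 | r0:52,r1:2,r2:54,r3:Add1,r4:27
c14: CDB Add2=81 | r0:52,r1:2,r2:54,r3:Add1,r4:27

STATUS = VALUE 52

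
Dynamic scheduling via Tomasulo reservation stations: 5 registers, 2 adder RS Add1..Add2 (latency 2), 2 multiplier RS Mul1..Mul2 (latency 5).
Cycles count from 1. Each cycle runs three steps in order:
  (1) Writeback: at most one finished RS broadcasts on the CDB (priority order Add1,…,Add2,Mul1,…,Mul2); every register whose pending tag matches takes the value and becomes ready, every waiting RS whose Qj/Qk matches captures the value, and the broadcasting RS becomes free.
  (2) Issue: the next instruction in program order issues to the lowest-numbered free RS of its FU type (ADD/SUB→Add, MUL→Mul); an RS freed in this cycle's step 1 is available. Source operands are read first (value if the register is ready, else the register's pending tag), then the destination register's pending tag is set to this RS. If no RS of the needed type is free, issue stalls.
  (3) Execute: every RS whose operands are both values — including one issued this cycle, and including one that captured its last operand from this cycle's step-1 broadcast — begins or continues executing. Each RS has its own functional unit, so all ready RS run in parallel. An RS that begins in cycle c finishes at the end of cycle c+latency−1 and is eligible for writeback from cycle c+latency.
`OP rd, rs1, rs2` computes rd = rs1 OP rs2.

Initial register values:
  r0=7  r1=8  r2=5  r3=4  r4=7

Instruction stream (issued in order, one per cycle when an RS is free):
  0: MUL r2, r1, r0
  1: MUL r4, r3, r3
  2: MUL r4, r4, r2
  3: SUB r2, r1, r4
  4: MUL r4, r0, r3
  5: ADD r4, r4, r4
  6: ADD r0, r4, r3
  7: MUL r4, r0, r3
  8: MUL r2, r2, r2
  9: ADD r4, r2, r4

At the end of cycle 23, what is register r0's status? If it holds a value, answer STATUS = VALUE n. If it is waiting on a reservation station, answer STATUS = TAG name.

  c1: issue MUL r2<-Mul1  regs: r0:7,r1:8,r2:Mul1,r3:4,r4:7
  c2: issue MUL r4<-Mul2  regs: r0:7,r1:8,r2:Mul1,r3:4,r4:Mul2
  c3: stall  regs: r0:7,r1:8,r2:Mul1,r3:4,r4:Mul2
  c4: stall  regs: r0:7,r1:8,r2:Mul1,r3:4,r4:Mul2
  c5: stall  regs: r0:7,r1:8,r2:Mul1,r3:4,r4:Mul2
  c6: CDB Mul1=56; issue MUL r4<-Mul1  regs: r0:7,r1:8,r2:56,r3:4,r4:Mul1
  c7: CDB Mul2=16; issue SUB r2<-Add1  regs: r0:7,r1:8,r2:Add1,r3:4,r4:Mul1
  c8: issue MUL r4<-Mul2  regs: r0:7,r1:8,r2:Add1,r3:4,r4:Mul2
  c9: issue ADD r4<-Add2  regs: r0:7,r1:8,r2:Add1,r3:4,r4:Add2
  c10: stall  regs: r0:7,r1:8,r2:Add1,r3:4,r4:Add2
  c11: stall  regs: r0:7,r1:8,r2:Add1,r3:4,r4:Add2
  c12: CDB Mul1=896; stall  regs: r0:7,r1:8,r2:Add1,r3:4,r4:Add2
  c13: CDB Mul2=28; stall  regs: r0:7,r1:8,r2:Add1,r3:4,r4:Add2
  c14: CDB Add1=-888; issue ADD r0<-Add1  regs: r0:Add1,r1:8,r2:-888,r3:4,r4:Add2
  c15: CDB Add2=56; issue MUL r4<-Mul1  regs: r0:Add1,r1:8,r2:-888,r3:4,r4:Mul1
  c16: issue MUL r2<-Mul2  regs: r0:Add1,r1:8,r2:Mul2,r3:4,r4:Mul1
  c17: CDB Add1=60; issue ADD r4<-Add1  regs: r0:60,r1:8,r2:Mul2,r3:4,r4:Add1
  c18: -  regs: r0:60,r1:8,r2:Mul2,r3:4,r4:Add1
  c19: -  regs: r0:60,r1:8,r2:Mul2,r3:4,r4:Add1
  c20: -  regs: r0:60,r1:8,r2:Mul2,r3:4,r4:Add1
  c21: CDB Mul2=788544  regs: r0:60,r1:8,r2:788544,r3:4,r4:Add1
  c22: CDB Mul1=240  regs: r0:60,r1:8,r2:788544,r3:4,r4:Add1
  c23: -  regs: r0:60,r1:8,r2:788544,r3:4,r4:Add1

STATUS = VALUE 60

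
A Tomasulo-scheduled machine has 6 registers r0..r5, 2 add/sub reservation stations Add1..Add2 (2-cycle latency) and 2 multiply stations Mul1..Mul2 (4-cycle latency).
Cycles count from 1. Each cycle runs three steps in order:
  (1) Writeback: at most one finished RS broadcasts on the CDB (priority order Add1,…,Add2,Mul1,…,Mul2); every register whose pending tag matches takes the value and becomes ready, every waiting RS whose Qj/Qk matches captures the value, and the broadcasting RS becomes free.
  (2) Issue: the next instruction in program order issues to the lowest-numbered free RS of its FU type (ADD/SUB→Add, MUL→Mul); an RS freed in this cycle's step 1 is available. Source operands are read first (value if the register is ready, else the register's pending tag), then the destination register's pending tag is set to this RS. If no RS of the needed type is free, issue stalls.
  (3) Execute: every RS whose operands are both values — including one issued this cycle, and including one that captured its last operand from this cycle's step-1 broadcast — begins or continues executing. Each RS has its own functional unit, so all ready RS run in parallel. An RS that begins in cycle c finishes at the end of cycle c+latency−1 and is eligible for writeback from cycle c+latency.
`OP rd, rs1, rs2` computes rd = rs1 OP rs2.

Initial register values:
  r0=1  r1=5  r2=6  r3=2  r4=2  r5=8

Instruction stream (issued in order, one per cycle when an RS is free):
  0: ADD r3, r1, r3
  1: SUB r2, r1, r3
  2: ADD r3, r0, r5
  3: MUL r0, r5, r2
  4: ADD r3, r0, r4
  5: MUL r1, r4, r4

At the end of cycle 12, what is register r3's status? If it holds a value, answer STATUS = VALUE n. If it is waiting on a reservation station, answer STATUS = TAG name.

cycle 1: issue ADD r3<-Add1 // r0:1,r1:5,r2:6,r3:Add1,r4:2,r5:8
cycle 2: issue SUB r2<-Add2 // r0:1,r1:5,r2:Add2,r3:Add1,r4:2,r5:8
cycle 3: CDB Add1=7; issue ADD r3<-Add1 // r0:1,r1:5,r2:Add2,r3:Add1,r4:2,r5:8
cycle 4: issue MUL r0<-Mul1 // r0:Mul1,r1:5,r2:Add2,r3:Add1,r4:2,r5:8
cycle 5: CDB Add1=9; issue ADD r3<-Add1 // r0:Mul1,r1:5,r2:Add2,r3:Add1,r4:2,r5:8
cycle 6: CDB Add2=-2; issue MUL r1<-Mul2 // r0:Mul1,r1:Mul2,r2:-2,r3:Add1,r4:2,r5:8
cycle 7: - // r0:Mul1,r1:Mul2,r2:-2,r3:Add1,r4:2,r5:8
cycle 8: - // r0:Mul1,r1:Mul2,r2:-2,r3:Add1,r4:2,r5:8
cycle 9: - // r0:Mul1,r1:Mul2,r2:-2,r3:Add1,r4:2,r5:8
cycle 10: CDB Mul1=-16 // r0:-16,r1:Mul2,r2:-2,r3:Add1,r4:2,r5:8
cycle 11: CDB Mul2=4 // r0:-16,r1:4,r2:-2,r3:Add1,r4:2,r5:8
cycle 12: CDB Add1=-14 // r0:-16,r1:4,r2:-2,r3:-14,r4:2,r5:8

STATUS = VALUE -14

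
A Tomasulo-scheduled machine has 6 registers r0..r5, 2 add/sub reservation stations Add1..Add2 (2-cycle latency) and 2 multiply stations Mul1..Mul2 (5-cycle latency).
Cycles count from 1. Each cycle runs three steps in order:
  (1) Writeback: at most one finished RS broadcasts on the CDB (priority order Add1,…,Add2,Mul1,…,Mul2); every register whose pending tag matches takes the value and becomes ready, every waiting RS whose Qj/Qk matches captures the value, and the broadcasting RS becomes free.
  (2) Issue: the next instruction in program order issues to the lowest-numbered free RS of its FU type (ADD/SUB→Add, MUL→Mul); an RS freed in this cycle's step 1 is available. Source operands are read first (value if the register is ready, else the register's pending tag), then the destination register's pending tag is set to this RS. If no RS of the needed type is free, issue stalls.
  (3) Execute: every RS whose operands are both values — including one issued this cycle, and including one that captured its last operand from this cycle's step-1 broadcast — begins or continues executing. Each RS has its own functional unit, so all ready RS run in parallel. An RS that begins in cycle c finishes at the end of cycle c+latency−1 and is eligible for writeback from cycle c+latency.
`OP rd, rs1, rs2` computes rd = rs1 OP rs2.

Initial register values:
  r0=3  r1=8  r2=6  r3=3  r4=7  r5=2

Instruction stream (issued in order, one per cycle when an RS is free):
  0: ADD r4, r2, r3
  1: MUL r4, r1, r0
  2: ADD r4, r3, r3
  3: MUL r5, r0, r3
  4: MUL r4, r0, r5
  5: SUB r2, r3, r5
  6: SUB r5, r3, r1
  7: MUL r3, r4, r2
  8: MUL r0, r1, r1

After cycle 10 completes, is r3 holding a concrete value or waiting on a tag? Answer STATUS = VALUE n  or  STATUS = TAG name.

STATUS = TAG Mul2

c1: issue ADD r4<-Add1 | r0:3,r1:8,r2:6,r3:3,r4:Add1,r5:2
c2: issue MUL r4<-Mul1 | r0:3,r1:8,r2:6,r3:3,r4:Mul1,r5:2
c3: CDB Add1=9; issue ADD r4<-Add1 | r0:3,r1:8,r2:6,r3:3,r4:Add1,r5:2
c4: issue MUL r5<-Mul2 | r0:3,r1:8,r2:6,r3:3,r4:Add1,r5:Mul2
c5: CDB Add1=6; stall | r0:3,r1:8,r2:6,r3:3,r4:6,r5:Mul2
c6: stall | r0:3,r1:8,r2:6,r3:3,r4:6,r5:Mul2
c7: CDB Mul1=24; issue MUL r4<-Mul1 | r0:3,r1:8,r2:6,r3:3,r4:Mul1,r5:Mul2
c8: issue SUB r2<-Add1 | r0:3,r1:8,r2:Add1,r3:3,r4:Mul1,r5:Mul2
c9: CDB Mul2=9; issue SUB r5<-Add2 | r0:3,r1:8,r2:Add1,r3:3,r4:Mul1,r5:Add2
c10: issue MUL r3<-Mul2 | r0:3,r1:8,r2:Add1,r3:Mul2,r4:Mul1,r5:Add2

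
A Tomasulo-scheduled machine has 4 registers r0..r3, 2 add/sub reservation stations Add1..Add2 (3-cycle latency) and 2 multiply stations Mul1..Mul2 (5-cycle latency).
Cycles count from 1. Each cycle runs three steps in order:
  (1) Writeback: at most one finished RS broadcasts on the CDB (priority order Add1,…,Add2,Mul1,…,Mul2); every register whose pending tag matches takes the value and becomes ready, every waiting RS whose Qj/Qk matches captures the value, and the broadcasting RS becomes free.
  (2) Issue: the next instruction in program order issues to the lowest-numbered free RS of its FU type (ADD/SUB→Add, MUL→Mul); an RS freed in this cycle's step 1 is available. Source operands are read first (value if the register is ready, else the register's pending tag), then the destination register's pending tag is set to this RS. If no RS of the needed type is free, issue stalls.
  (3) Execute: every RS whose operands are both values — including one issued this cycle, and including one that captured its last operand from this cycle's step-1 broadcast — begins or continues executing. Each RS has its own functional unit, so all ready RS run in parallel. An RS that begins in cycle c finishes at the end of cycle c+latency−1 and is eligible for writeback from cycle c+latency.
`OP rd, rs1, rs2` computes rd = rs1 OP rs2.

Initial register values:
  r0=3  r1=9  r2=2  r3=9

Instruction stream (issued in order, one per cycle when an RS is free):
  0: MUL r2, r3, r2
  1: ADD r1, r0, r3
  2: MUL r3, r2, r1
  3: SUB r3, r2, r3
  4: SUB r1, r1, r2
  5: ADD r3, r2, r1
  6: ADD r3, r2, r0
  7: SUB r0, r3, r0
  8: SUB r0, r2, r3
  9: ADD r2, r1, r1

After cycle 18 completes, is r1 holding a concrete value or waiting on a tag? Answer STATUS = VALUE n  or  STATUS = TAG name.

  c1: issue MUL r2<-Mul1  regs: r0:3,r1:9,r2:Mul1,r3:9
  c2: issue ADD r1<-Add1  regs: r0:3,r1:Add1,r2:Mul1,r3:9
  c3: issue MUL r3<-Mul2  regs: r0:3,r1:Add1,r2:Mul1,r3:Mul2
  c4: issue SUB r3<-Add2  regs: r0:3,r1:Add1,r2:Mul1,r3:Add2
  c5: CDB Add1=12; issue SUB r1<-Add1  regs: r0:3,r1:Add1,r2:Mul1,r3:Add2
  c6: CDB Mul1=18; stall  regs: r0:3,r1:Add1,r2:18,r3:Add2
  c7: stall  regs: r0:3,r1:Add1,r2:18,r3:Add2
  c8: stall  regs: r0:3,r1:Add1,r2:18,r3:Add2
  c9: CDB Add1=-6; issue ADD r3<-Add1  regs: r0:3,r1:-6,r2:18,r3:Add1
  c10: stall  regs: r0:3,r1:-6,r2:18,r3:Add1
  c11: CDB Mul2=216; stall  regs: r0:3,r1:-6,r2:18,r3:Add1
  c12: CDB Add1=12; issue ADD r3<-Add1  regs: r0:3,r1:-6,r2:18,r3:Add1
  c13: stall  regs: r0:3,r1:-6,r2:18,r3:Add1
  c14: CDB Add2=-198; issue SUB r0<-Add2  regs: r0:Add2,r1:-6,r2:18,r3:Add1
  c15: CDB Add1=21; issue SUB r0<-Add1  regs: r0:Add1,r1:-6,r2:18,r3:21
  c16: stall  regs: r0:Add1,r1:-6,r2:18,r3:21
  c17: stall  regs: r0:Add1,r1:-6,r2:18,r3:21
  c18: CDB Add1=-3; issue ADD r2<-Add1  regs: r0:-3,r1:-6,r2:Add1,r3:21

STATUS = VALUE -6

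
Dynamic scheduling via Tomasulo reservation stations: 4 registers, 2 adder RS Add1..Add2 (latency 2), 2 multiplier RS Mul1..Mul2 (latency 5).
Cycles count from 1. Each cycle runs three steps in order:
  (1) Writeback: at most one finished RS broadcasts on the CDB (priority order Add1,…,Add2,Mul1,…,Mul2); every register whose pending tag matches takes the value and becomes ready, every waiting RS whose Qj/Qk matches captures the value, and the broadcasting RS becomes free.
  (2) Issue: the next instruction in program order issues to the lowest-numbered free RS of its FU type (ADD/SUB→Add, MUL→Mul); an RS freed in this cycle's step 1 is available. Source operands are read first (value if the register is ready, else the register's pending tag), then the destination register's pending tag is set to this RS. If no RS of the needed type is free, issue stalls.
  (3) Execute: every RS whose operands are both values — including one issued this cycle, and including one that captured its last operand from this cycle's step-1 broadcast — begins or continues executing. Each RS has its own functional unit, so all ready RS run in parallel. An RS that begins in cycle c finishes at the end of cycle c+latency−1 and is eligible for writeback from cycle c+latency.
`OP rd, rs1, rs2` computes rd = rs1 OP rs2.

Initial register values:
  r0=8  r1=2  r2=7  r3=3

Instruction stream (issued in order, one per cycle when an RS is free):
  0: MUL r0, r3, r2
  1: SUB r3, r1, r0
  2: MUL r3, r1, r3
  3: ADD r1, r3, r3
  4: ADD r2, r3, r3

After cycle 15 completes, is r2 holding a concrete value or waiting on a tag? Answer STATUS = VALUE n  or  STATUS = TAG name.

  c1: issue MUL r0<-Mul1  regs: r0:Mul1,r1:2,r2:7,r3:3
  c2: issue SUB r3<-Add1  regs: r0:Mul1,r1:2,r2:7,r3:Add1
  c3: issue MUL r3<-Mul2  regs: r0:Mul1,r1:2,r2:7,r3:Mul2
  c4: issue ADD r1<-Add2  regs: r0:Mul1,r1:Add2,r2:7,r3:Mul2
  c5: stall  regs: r0:Mul1,r1:Add2,r2:7,r3:Mul2
  c6: CDB Mul1=21; stall  regs: r0:21,r1:Add2,r2:7,r3:Mul2
  c7: stall  regs: r0:21,r1:Add2,r2:7,r3:Mul2
  c8: CDB Add1=-19; issue ADD r2<-Add1  regs: r0:21,r1:Add2,r2:Add1,r3:Mul2
  c9: -  regs: r0:21,r1:Add2,r2:Add1,r3:Mul2
  c10: -  regs: r0:21,r1:Add2,r2:Add1,r3:Mul2
  c11: -  regs: r0:21,r1:Add2,r2:Add1,r3:Mul2
  c12: -  regs: r0:21,r1:Add2,r2:Add1,r3:Mul2
  c13: CDB Mul2=-38  regs: r0:21,r1:Add2,r2:Add1,r3:-38
  c14: -  regs: r0:21,r1:Add2,r2:Add1,r3:-38
  c15: CDB Add1=-76  regs: r0:21,r1:Add2,r2:-76,r3:-38

STATUS = VALUE -76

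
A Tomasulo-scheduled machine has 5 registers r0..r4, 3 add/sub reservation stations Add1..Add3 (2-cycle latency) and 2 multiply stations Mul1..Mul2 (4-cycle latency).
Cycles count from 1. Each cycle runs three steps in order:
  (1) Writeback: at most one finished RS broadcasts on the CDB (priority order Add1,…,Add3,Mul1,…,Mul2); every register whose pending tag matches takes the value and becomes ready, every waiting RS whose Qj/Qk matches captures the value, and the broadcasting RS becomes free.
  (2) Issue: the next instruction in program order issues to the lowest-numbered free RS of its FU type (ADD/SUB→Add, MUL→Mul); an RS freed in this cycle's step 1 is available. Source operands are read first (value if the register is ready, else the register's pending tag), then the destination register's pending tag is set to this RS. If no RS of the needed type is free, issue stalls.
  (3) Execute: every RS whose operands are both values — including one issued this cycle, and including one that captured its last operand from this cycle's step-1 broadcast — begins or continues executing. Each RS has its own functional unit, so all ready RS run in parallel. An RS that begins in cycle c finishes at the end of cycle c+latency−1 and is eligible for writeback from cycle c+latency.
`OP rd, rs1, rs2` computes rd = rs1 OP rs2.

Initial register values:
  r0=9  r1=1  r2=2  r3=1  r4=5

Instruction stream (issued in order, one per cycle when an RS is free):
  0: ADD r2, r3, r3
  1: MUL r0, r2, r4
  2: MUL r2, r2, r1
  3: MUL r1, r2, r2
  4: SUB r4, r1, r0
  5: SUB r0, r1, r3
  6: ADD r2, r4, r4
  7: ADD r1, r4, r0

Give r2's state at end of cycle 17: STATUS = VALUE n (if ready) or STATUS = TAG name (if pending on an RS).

STATUS = VALUE -12

cycle 1: issue ADD r2<-Add1 // r0:9,r1:1,r2:Add1,r3:1,r4:5
cycle 2: issue MUL r0<-Mul1 // r0:Mul1,r1:1,r2:Add1,r3:1,r4:5
cycle 3: CDB Add1=2; issue MUL r2<-Mul2 // r0:Mul1,r1:1,r2:Mul2,r3:1,r4:5
cycle 4: stall // r0:Mul1,r1:1,r2:Mul2,r3:1,r4:5
cycle 5: stall // r0:Mul1,r1:1,r2:Mul2,r3:1,r4:5
cycle 6: stall // r0:Mul1,r1:1,r2:Mul2,r3:1,r4:5
cycle 7: CDB Mul1=10; issue MUL r1<-Mul1 // r0:10,r1:Mul1,r2:Mul2,r3:1,r4:5
cycle 8: CDB Mul2=2; issue SUB r4<-Add1 // r0:10,r1:Mul1,r2:2,r3:1,r4:Add1
cycle 9: issue SUB r0<-Add2 // r0:Add2,r1:Mul1,r2:2,r3:1,r4:Add1
cycle 10: issue ADD r2<-Add3 // r0:Add2,r1:Mul1,r2:Add3,r3:1,r4:Add1
cycle 11: stall // r0:Add2,r1:Mul1,r2:Add3,r3:1,r4:Add1
cycle 12: CDB Mul1=4; stall // r0:Add2,r1:4,r2:Add3,r3:1,r4:Add1
cycle 13: stall // r0:Add2,r1:4,r2:Add3,r3:1,r4:Add1
cycle 14: CDB Add1=-6; issue ADD r1<-Add1 // r0:Add2,r1:Add1,r2:Add3,r3:1,r4:-6
cycle 15: CDB Add2=3 // r0:3,r1:Add1,r2:Add3,r3:1,r4:-6
cycle 16: CDB Add3=-12 // r0:3,r1:Add1,r2:-12,r3:1,r4:-6
cycle 17: CDB Add1=-3 // r0:3,r1:-3,r2:-12,r3:1,r4:-6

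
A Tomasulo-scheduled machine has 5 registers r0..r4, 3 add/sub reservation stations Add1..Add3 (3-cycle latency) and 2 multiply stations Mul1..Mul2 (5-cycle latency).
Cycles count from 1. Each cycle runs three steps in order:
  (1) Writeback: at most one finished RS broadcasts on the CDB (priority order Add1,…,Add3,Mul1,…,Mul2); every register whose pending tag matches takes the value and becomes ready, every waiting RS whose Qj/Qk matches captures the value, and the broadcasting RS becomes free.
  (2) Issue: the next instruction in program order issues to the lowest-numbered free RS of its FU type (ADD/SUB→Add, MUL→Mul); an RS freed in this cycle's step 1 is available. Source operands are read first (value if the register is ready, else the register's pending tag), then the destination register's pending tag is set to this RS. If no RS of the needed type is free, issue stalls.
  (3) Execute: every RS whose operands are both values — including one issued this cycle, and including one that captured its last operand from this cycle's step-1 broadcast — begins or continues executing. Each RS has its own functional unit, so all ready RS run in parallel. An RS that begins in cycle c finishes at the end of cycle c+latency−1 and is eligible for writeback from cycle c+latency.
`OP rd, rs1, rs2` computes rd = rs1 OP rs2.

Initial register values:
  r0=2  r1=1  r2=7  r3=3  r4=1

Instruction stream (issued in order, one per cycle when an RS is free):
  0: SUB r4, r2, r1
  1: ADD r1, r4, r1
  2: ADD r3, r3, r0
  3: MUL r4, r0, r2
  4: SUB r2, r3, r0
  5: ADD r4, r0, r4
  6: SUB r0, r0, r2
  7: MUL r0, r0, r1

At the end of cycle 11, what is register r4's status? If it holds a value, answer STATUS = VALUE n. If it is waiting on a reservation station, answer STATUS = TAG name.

STATUS = TAG Add3

cycle 1: issue SUB r4<-Add1 // r0:2,r1:1,r2:7,r3:3,r4:Add1
cycle 2: issue ADD r1<-Add2 // r0:2,r1:Add2,r2:7,r3:3,r4:Add1
cycle 3: issue ADD r3<-Add3 // r0:2,r1:Add2,r2:7,r3:Add3,r4:Add1
cycle 4: CDB Add1=6; issue MUL r4<-Mul1 // r0:2,r1:Add2,r2:7,r3:Add3,r4:Mul1
cycle 5: issue SUB r2<-Add1 // r0:2,r1:Add2,r2:Add1,r3:Add3,r4:Mul1
cycle 6: CDB Add3=5; issue ADD r4<-Add3 // r0:2,r1:Add2,r2:Add1,r3:5,r4:Add3
cycle 7: CDB Add2=7; issue SUB r0<-Add2 // r0:Add2,r1:7,r2:Add1,r3:5,r4:Add3
cycle 8: issue MUL r0<-Mul2 // r0:Mul2,r1:7,r2:Add1,r3:5,r4:Add3
cycle 9: CDB Add1=3 // r0:Mul2,r1:7,r2:3,r3:5,r4:Add3
cycle 10: CDB Mul1=14 // r0:Mul2,r1:7,r2:3,r3:5,r4:Add3
cycle 11: - // r0:Mul2,r1:7,r2:3,r3:5,r4:Add3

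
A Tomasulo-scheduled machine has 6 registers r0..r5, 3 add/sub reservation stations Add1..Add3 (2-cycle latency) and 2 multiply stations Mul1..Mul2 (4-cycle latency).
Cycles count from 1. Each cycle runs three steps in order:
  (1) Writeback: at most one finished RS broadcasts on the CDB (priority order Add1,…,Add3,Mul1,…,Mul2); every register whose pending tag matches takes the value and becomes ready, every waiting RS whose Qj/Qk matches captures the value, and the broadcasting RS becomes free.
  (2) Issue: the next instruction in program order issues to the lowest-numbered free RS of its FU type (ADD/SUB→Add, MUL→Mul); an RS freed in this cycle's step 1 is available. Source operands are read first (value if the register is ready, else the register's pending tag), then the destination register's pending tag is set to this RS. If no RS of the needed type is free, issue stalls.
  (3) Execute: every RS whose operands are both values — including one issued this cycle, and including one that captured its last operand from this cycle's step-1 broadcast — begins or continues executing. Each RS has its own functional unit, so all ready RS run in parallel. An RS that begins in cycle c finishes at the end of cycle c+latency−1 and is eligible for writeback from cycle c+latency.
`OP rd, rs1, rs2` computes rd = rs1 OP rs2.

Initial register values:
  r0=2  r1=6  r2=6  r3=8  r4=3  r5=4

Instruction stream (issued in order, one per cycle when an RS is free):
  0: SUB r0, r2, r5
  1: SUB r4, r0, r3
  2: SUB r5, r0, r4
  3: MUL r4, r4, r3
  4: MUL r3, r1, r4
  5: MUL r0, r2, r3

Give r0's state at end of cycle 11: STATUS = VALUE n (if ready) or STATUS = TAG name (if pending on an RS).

  c1: issue SUB r0<-Add1  regs: r0:Add1,r1:6,r2:6,r3:8,r4:3,r5:4
  c2: issue SUB r4<-Add2  regs: r0:Add1,r1:6,r2:6,r3:8,r4:Add2,r5:4
  c3: CDB Add1=2; issue SUB r5<-Add1  regs: r0:2,r1:6,r2:6,r3:8,r4:Add2,r5:Add1
  c4: issue MUL r4<-Mul1  regs: r0:2,r1:6,r2:6,r3:8,r4:Mul1,r5:Add1
  c5: CDB Add2=-6; issue MUL r3<-Mul2  regs: r0:2,r1:6,r2:6,r3:Mul2,r4:Mul1,r5:Add1
  c6: stall  regs: r0:2,r1:6,r2:6,r3:Mul2,r4:Mul1,r5:Add1
  c7: CDB Add1=8; stall  regs: r0:2,r1:6,r2:6,r3:Mul2,r4:Mul1,r5:8
  c8: stall  regs: r0:2,r1:6,r2:6,r3:Mul2,r4:Mul1,r5:8
  c9: CDB Mul1=-48; issue MUL r0<-Mul1  regs: r0:Mul1,r1:6,r2:6,r3:Mul2,r4:-48,r5:8
  c10: -  regs: r0:Mul1,r1:6,r2:6,r3:Mul2,r4:-48,r5:8
  c11: -  regs: r0:Mul1,r1:6,r2:6,r3:Mul2,r4:-48,r5:8

STATUS = TAG Mul1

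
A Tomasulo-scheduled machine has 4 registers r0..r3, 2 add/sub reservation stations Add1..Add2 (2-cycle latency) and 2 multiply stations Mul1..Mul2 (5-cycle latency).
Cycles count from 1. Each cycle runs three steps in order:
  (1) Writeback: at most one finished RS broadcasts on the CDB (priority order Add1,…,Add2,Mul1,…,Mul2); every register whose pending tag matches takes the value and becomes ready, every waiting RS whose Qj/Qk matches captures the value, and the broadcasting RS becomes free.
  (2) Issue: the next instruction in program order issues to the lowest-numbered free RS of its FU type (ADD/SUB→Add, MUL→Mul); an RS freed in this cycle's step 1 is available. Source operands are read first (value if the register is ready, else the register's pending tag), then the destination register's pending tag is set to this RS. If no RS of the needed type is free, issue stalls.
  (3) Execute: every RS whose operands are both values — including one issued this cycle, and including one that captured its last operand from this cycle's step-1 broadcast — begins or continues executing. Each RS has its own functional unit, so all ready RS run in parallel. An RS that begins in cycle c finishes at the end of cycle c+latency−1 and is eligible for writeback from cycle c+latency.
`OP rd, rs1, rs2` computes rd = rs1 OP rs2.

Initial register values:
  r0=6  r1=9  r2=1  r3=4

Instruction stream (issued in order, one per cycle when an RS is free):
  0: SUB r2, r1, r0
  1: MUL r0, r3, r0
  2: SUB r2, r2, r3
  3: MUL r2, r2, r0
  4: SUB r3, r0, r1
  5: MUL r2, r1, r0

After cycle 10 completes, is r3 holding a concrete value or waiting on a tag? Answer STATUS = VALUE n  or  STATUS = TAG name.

STATUS = VALUE 15

  c1: issue SUB r2<-Add1  regs: r0:6,r1:9,r2:Add1,r3:4
  c2: issue MUL r0<-Mul1  regs: r0:Mul1,r1:9,r2:Add1,r3:4
  c3: CDB Add1=3; issue SUB r2<-Add1  regs: r0:Mul1,r1:9,r2:Add1,r3:4
  c4: issue MUL r2<-Mul2  regs: r0:Mul1,r1:9,r2:Mul2,r3:4
  c5: CDB Add1=-1; issue SUB r3<-Add1  regs: r0:Mul1,r1:9,r2:Mul2,r3:Add1
  c6: stall  regs: r0:Mul1,r1:9,r2:Mul2,r3:Add1
  c7: CDB Mul1=24; issue MUL r2<-Mul1  regs: r0:24,r1:9,r2:Mul1,r3:Add1
  c8: -  regs: r0:24,r1:9,r2:Mul1,r3:Add1
  c9: CDB Add1=15  regs: r0:24,r1:9,r2:Mul1,r3:15
  c10: -  regs: r0:24,r1:9,r2:Mul1,r3:15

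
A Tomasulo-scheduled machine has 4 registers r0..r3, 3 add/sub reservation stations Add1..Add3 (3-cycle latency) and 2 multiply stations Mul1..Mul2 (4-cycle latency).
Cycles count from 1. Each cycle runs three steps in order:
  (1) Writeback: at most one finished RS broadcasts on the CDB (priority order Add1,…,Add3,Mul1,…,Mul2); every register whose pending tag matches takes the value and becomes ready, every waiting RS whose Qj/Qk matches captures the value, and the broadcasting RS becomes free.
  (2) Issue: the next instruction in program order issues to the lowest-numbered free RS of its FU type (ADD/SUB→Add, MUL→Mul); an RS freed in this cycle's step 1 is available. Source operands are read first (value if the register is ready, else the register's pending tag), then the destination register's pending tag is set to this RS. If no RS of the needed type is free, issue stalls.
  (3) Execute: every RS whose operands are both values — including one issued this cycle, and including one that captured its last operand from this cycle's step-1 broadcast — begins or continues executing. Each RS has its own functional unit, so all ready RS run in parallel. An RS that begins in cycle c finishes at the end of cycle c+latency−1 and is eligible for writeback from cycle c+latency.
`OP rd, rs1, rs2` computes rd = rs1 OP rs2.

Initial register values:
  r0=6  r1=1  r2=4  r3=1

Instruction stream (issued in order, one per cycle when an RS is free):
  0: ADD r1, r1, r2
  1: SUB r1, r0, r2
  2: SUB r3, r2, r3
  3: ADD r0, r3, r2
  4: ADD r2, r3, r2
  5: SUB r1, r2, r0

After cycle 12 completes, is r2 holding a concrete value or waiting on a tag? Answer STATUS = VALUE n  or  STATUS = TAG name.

  c1: issue ADD r1<-Add1  regs: r0:6,r1:Add1,r2:4,r3:1
  c2: issue SUB r1<-Add2  regs: r0:6,r1:Add2,r2:4,r3:1
  c3: issue SUB r3<-Add3  regs: r0:6,r1:Add2,r2:4,r3:Add3
  c4: CDB Add1=5; issue ADD r0<-Add1  regs: r0:Add1,r1:Add2,r2:4,r3:Add3
  c5: CDB Add2=2; issue ADD r2<-Add2  regs: r0:Add1,r1:2,r2:Add2,r3:Add3
  c6: CDB Add3=3; issue SUB r1<-Add3  regs: r0:Add1,r1:Add3,r2:Add2,r3:3
  c7: -  regs: r0:Add1,r1:Add3,r2:Add2,r3:3
  c8: -  regs: r0:Add1,r1:Add3,r2:Add2,r3:3
  c9: CDB Add1=7  regs: r0:7,r1:Add3,r2:Add2,r3:3
  c10: CDB Add2=7  regs: r0:7,r1:Add3,r2:7,r3:3
  c11: -  regs: r0:7,r1:Add3,r2:7,r3:3
  c12: -  regs: r0:7,r1:Add3,r2:7,r3:3

STATUS = VALUE 7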